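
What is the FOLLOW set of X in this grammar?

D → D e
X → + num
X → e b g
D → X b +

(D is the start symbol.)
To compute FOLLOW(X), find every occurrence of X on a right-hand side N → α X β: add FIRST(β) \ {ε}, and if β is empty or nullable also add FOLLOW(N). Iterate to a fixed point.

In D → X b +: X is followed by b '+', add FIRST(b '+') \ {ε} = { 'b' }

Taking the union: FOLLOW(X) = { 'b' }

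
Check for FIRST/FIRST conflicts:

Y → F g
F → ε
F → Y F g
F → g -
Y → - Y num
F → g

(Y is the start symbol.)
Yes. Y → F g / Y → '-' Y num on { '-' }; F → Y F g / F → g '-' on { 'g' }; F → Y F g / F → g on { 'g' }; F → g '-' / F → g on { 'g' }

FIRST sets of the non-terminals at (or reachable through a nullable prefix from) the front of some alternative:
  FIRST(F) = { '-', 'g', ε }
  FIRST(Y) = { '-', 'g' }

Productions for Y:
  Y → F g: FIRST = { '-', 'g' }
  Y → - Y num: FIRST = { '-' }
Productions for F:
  F → ε: FIRST = { ε }
  F → Y F g: FIRST = { '-', 'g' }
  F → g -: FIRST = { 'g' }
  F → g: FIRST = { 'g' }

Conflict for Y: Y → F g and Y → - Y num
  Overlap: { '-' }
Conflict for F: F → Y F g and F → g -
  Overlap: { 'g' }
Conflict for F: F → Y F g and F → g
  Overlap: { 'g' }
Conflict for F: F → g - and F → g
  Overlap: { 'g' }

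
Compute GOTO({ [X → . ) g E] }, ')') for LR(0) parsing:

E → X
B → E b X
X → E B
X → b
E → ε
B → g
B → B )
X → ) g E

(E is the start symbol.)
GOTO(I, ')') = CLOSURE({ [A → αX.β] : [A → α.Xβ] ∈ I, X = ')' })

Items with dot before ')', with the dot advanced:
  [X → . ) g E] → [X → ) . g E]
Closure adds nothing (no advanced item has the dot before a non-terminal).

GOTO = { [X → ) . g E] }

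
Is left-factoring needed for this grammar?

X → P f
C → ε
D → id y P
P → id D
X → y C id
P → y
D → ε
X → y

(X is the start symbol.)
Yes, X has productions with common prefix 'y'

Left-factoring is needed when two productions for the same non-terminal
share a common prefix on the right-hand side.

Productions for X:
  X → P f
  X → y C id
  X → y
Productions for D:
  D → id y P
  D → ε
Productions for P:
  P → id D
  P → y

Found common prefix 'y' in productions for X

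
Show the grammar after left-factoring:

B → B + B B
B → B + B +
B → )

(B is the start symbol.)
Left-factoring transforms A → αβ₁ | αβ₂ into A → αA' and A' → β₁ | β₂
(α is the longest common prefix among the alternatives). Repeat until
no nonterminal has two alternatives with a common prefix.

Round 1: B has alternatives sharing prefix 'B + B'. Introduce B': B → B + B B'
  Add: B' → B
  Add: B' → +

No remaining common prefixes — done.

Resulting grammar:
B → B + B B'
B' → B
B' → +
B → )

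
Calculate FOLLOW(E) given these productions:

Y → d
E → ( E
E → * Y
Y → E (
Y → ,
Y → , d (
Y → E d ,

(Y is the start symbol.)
To compute FOLLOW(E), find every occurrence of E on a right-hand side N → α E β: add FIRST(β) \ {ε}, and if β is empty or nullable also add FOLLOW(N). Iterate to a fixed point.

In E → ( E: E is at the end; this adds FOLLOW(E) to itself — nothing new
In Y → E (: E is followed by '(', add FIRST('(') \ {ε} = { '(' }
In Y → E d ,: E is followed by d ',', add FIRST(d ',') \ {ε} = { 'd' }

Taking the union: FOLLOW(E) = { '(', 'd' }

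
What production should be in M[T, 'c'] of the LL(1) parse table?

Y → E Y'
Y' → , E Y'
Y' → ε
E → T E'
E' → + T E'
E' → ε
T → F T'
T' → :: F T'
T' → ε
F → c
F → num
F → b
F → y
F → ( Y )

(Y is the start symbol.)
To find M[T, 'c'], we find productions for T where 'c' is in the predict set (PREDICT(N → α) = (FIRST(α) \ {ε}) ∪ (FOLLOW(N) if α ⇒* ε)).

Relevant sets:
  FIRST(F) = { '(', 'b', 'c', 'num', 'y' }

T → F T': PREDICT = { '(', 'b', 'c', 'num', 'y' }
  'c' is in predict set, so this production goes in M[T, 'c']

M[T, 'c'] = T → F T'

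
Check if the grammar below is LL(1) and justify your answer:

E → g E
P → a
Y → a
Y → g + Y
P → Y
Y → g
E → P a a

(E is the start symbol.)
A grammar is LL(1) if for each non-terminal N with multiple productions, the predict sets of those productions are pairwise disjoint, where PREDICT(N → α) = (FIRST(α) \ {ε}) ∪ (FOLLOW(N) if α ⇒* ε).

Relevant sets:
  FIRST(P) = { 'a', 'g' }
  FIRST(Y) = { 'a', 'g' }

For E:
  PREDICT(E → g E) = { 'g' }
  PREDICT(E → P a a) = { 'a', 'g' }
For P:
  PREDICT(P → a) = { 'a' }
  PREDICT(P → Y) = { 'a', 'g' }
For Y:
  PREDICT(Y → a) = { 'a' }
  PREDICT(Y → g '+' Y) = { 'g' }
  PREDICT(Y → g) = { 'g' }

Conflict found: Predict set conflict for E: { 'g' }
The grammar is NOT LL(1).

Answer: No. Predict set conflict for E: { 'g' }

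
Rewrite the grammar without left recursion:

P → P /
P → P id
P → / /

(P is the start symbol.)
P → / / P'
P' → / P'
P' → id P'
P' → ε

P is directly left-recursive. The standard transformation for
  A → A α₁ | ... | A α_m | β₁ | ... | β_n
is
  A  → β₁ A' | ... | β_n A'
  A' → α₁ A' | ... | α_m A' | ε

P → / / becomes P → / / P'
P → P / becomes P' → / P'
P → P id becomes P' → id P'
Add P' → ε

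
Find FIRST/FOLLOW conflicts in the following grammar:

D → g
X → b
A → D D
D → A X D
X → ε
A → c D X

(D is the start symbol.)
A FIRST/FOLLOW conflict occurs when a non-terminal N has a nullable alternative N → β (β ⇒* ε) and another alternative N → α with FIRST(α) ∩ FOLLOW(N) ≠ ∅: on such a lookahead the parser cannot decide between expanding α and letting N vanish via β.

Nullable non-terminals: X.

X: nullable alternative(s) X → ε; FOLLOW(X) = { 'b', 'c', 'g' }
  X → b: FIRST \ {ε} = { 'b' } — overlaps FOLLOW(X) on { 'b' }: CONFLICT
  X → ε: FIRST \ {ε} = { } — this is the only nullable alternative, skip

A, D have no nullable alternative, so no FIRST/FOLLOW check is needed there.

So the grammar has 1 FIRST/FOLLOW conflict (marked CONFLICT above).

Answer: Yes. X → b with FOLLOW(X) on { 'b' }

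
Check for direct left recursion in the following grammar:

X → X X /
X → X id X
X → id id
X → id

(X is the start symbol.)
Yes, X is left-recursive

Direct left recursion occurs when N → N α for some non-terminal N (the right-hand side begins with the left-hand side itself).

X → X X /: LEFT RECURSIVE (starts with X)
X → X id X: LEFT RECURSIVE (starts with X)
X → id id: starts with id
X → id: starts with id

The grammar has direct left recursion on: X.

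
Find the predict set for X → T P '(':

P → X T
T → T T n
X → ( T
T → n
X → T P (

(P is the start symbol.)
PREDICT(X → T P '(') = (FIRST(RHS) \ {ε}) ∪ (FOLLOW(X) if ε ∈ FIRST(RHS), i.e. RHS ⇒* ε)
FIRST(T) = { 'n' }
FIRST(T P '(') = { 'n' }
ε ∉ FIRST(T P '('), so FOLLOW(X) is not added.
PREDICT(X → T P '(') = { 'n' }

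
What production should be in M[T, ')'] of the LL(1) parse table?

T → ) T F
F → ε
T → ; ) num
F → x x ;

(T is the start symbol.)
T → ) T F

To find M[T, ')'], we find productions for T where ')' is in the predict set (PREDICT(N → α) = (FIRST(α) \ {ε}) ∪ (FOLLOW(N) if α ⇒* ε)).

T → ) T F: PREDICT = { ')' }
  ')' is in predict set, so this production goes in M[T, ')']
T → ; ) num: PREDICT = { ';' }

M[T, ')'] = T → ) T F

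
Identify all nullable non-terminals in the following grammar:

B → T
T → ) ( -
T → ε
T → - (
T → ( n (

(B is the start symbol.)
A non-terminal is nullable if it can derive ε (the empty string): either it has an ε-production, or it has a production whose right-hand side consists entirely of nullable non-terminals.

ε-productions: T → ε
So T is immediately nullable.
B → T: every symbol on the right is nullable, so B is nullable too.
Every non-terminal is now nullable.
Nullable = { 'B', 'T' }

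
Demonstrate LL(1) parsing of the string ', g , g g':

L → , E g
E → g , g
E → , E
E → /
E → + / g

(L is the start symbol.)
Stack is shown with the top on the left.

Stack      Input        Action
------------------------------
L $        , g , g g $  output L → , E g
, E g $    , g , g g $  match ','
E g $      g , g g $    output E → g , g
g , g g $  g , g g $    match 'g'
, g g $    , g g $      match ','
g g $      g g $        match 'g'
g $        g $          match 'g'
$          $            accept

The string is accepted.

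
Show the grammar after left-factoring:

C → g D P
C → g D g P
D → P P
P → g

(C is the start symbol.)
Left-factoring transforms A → αβ₁ | αβ₂ into A → αA' and A' → β₁ | β₂
(α is the longest common prefix among the alternatives). Repeat until
no nonterminal has two alternatives with a common prefix.

Round 1: C has alternatives sharing prefix 'g D'. Introduce C': C → g D C'
  Add: C' → P
  Add: C' → g P

No remaining common prefixes — done.

Resulting grammar:
C → g D C'
C' → P
C' → g P
D → P P
P → g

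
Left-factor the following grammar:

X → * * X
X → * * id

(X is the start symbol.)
X → * * X'
X' → X
X' → id

Left-factoring transforms A → αβ₁ | αβ₂ into A → αA' and A' → β₁ | β₂
(α is the longest common prefix among the alternatives). Repeat until
no nonterminal has two alternatives with a common prefix.

Round 1: X has alternatives sharing prefix '* *'. Introduce X': X → * * X'
  Add: X' → X
  Add: X' → id

No remaining common prefixes — done.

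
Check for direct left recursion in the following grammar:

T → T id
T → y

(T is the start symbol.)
Yes, T is left-recursive

Direct left recursion occurs when N → N α for some non-terminal N (the right-hand side begins with the left-hand side itself).

T → T id: LEFT RECURSIVE (starts with T)
T → y: starts with y

The grammar has direct left recursion on: T.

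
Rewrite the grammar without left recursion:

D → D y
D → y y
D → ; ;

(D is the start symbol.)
D is directly left-recursive. The standard transformation for
  A → A α₁ | ... | A α_m | β₁ | ... | β_n
is
  A  → β₁ A' | ... | β_n A'
  A' → α₁ A' | ... | α_m A' | ε

D → y y becomes D → y y D'
D → ; ; becomes D → ; ; D'
D → D y becomes D' → y D'
Add D' → ε

Resulting grammar:
D → y y D'
D → ; ; D'
D' → y D'
D' → ε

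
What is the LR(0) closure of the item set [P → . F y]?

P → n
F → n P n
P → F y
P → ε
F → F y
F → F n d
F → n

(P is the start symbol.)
{ [F → . F n d], [F → . F y], [F → . n P n], [F → . n], [P → . F y] }

To compute CLOSURE, for each item [A → α.Bβ] where B is a non-terminal, add [B → .γ] for all productions B → γ; repeat for the newly added items until nothing changes.

Start with: [P → . F y]
  [P → . F y] has the dot before F: add [F → . n P n], [F → . F y], [F → . F n d], [F → . n]
No further items can be added.

CLOSURE = { [F → . F n d], [F → . F y], [F → . n P n], [F → . n], [P → . F y] }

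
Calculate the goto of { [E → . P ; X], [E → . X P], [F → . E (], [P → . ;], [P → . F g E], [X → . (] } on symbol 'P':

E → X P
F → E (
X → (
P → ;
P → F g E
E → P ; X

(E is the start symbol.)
GOTO(I, 'P') = CLOSURE({ [A → αX.β] : [A → α.Xβ] ∈ I, X = 'P' })

Items with dot before 'P', with the dot advanced:
  [E → . P ; X] → [E → P . ; X]
Closure adds nothing (no advanced item has the dot before a non-terminal).

GOTO = { [E → P . ; X] }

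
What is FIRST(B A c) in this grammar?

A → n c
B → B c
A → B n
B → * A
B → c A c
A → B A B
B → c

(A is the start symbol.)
FIRST sets of the non-terminals involved (from the grammar, by fixed-point iteration):
  FIRST(B) = { '*', 'c' }

To compute FIRST(B A c), process the symbols left to right:
Symbol B is a non-terminal. Add FIRST(B) \ {ε} = { '*', 'c' }
B is not nullable (ε ∉ FIRST(B)), so stop here.
FIRST(B A c) = { '*', 'c' }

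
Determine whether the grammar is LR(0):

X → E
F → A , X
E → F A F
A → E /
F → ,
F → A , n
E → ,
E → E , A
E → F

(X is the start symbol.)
Augment with X' → X and build the canonical LR(0) collection (I0 = CLOSURE({[X' → . X]}), then GOTO on every symbol after a dot until no new states appear). It has 16 states:
  I0: { [A → . E /], [E → . ,], [E → . E , A], [E → . F A F], [E → . F], [F → . ,], [F → . A , X], [F → . A , n], [X → . E], [X' → . X] }  — shift
  I1: { [E → , .], [F → , .] }  — 2 reduces
  I2: { [F → A . , X], [F → A . , n] }  — shift
  I3: { [A → E . /], [E → E . , A], [X → E .] }  — shift, reduce
  I4: { [A → . E /], [E → . ,], [E → . E , A], [E → . F A F], [E → . F], [E → F . A F], [E → F .], [F → . ,], [F → . A , X], [F → . A , n] }  — shift, reduce
  I5: { [X' → X .] }  — accept
  I6: { [A → . E /], [E → . ,], [E → . E , A], [E → . F A F], [E → . F], [E → F A . F], [F → . ,], [F → . A , X], [F → . A , n], [F → A . , X], [F → A . , n] }  — shift
  I7: { [A → E . /], [E → E . , A] }  — shift
  I8: { [A → . E /], [E → . ,], [E → . E , A], [E → . F A F], [E → . F], [E → E , . A], [F → . ,], [F → . A , X], [F → . A , n] }  — shift
  I9: { [A → E / .] }  — reduce
  I10: { [E → E , A .], [F → A . , X], [F → A . , n] }  — shift, reduce
  I11: { [A → . E /], [E → . ,], [E → . E , A], [E → . F A F], [E → . F], [F → . ,], [F → . A , X], [F → . A , n], [F → A , . X], [F → A , . n], [X → . E] }  — shift
  I12: { [F → A , X .] }  — reduce
  I13: { [F → A , n .] }  — reduce
  I14: { [A → . E /], [E → , .], [E → . ,], [E → . E , A], [E → . F A F], [E → . F], [F → , .], [F → . ,], [F → . A , X], [F → . A , n], [F → A , . X], [F → A , . n], [X → . E] }  — shift, 2 reduces
  I15: { [A → . E /], [E → . ,], [E → . E , A], [E → . F A F], [E → . F], [E → F . A F], [E → F .], [E → F A F .], [F → . ,], [F → . A , X], [F → . A , n] }  — shift, 2 reduces

Conflict in state I1:
  Reduce-reduce conflict: [E → , .] and [F → , .]
So the grammar is NOT LR(0).

Answer: No. Reduce-reduce conflict: [E → , .] and [F → , .]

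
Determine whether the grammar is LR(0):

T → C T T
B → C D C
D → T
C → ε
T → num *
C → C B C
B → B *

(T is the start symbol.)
No. Shift-reduce conflict between [C → .] and [T → . num *]

A grammar is LR(0) if no state in the canonical LR(0) collection has:
  - both a shift item (dot before a terminal) and a complete item (shift-reduce conflict), or
  - two or more complete items (reduce-reduce conflict; the accept item [T' → T .] counts as a complete item here).

Augment with T' → T and build the canonical LR(0) collection (I0 = CLOSURE({[T' → . T]}), then GOTO on every symbol after a dot until no new states appear). It has 16 states:
  I0: { [C → . C B C], [C → .], [T → . C T T], [T → . num *], [T' → . T] }  — shift, reduce
  I1: { [B → . B *], [B → . C D C], [C → . C B C], [C → .], [C → C . B C], [T → . C T T], [T → . num *], [T → C . T T] }  — shift, reduce
  I2: { [T' → T .] }  — accept
  I3: { [T → num . *] }  — shift
  I4: { [T → num * .] }  — reduce
  I5: { [B → B . *], [C → . C B C], [C → .], [C → C B . C] }  — shift, reduce
  I6: { [B → . B *], [B → . C D C], [B → C . D C], [C → . C B C], [C → .], [C → C . B C], [D → . T], [T → . C T T], [T → . num *], [T → C . T T] }  — shift, reduce
  I7: { [C → . C B C], [C → .], [T → . C T T], [T → . num *], [T → C T . T] }  — shift, reduce
  I8: { [T → C T T .] }  — reduce
  I9: { [B → C D . C], [C → . C B C], [C → .] }  — reduce
  I10: { [C → . C B C], [C → .], [D → T .], [T → . C T T], [T → . num *], [T → C T . T] }  — shift, 2 reduces
  I11: { [B → . B *], [B → . C D C], [B → C D C .], [C → . C B C], [C → .], [C → C . B C] }  — 2 reduces
  I12: { [B → . B *], [B → . C D C], [B → C . D C], [C → . C B C], [C → .], [C → C . B C], [D → . T], [T → . C T T], [T → . num *] }  — shift, reduce
  I13: { [D → T .] }  — reduce
  I14: { [B → B * .] }  — reduce
  I15: { [B → . B *], [B → . C D C], [C → . C B C], [C → .], [C → C . B C], [C → C B C .] }  — 2 reduces

Conflict in state I0:
  Shift-reduce conflict between [C → .] and [T → . num *]
So the grammar is NOT LR(0).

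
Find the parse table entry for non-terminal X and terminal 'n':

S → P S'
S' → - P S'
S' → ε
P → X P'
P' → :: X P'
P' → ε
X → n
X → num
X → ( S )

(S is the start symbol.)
To find M[X, 'n'], we find productions for X where 'n' is in the predict set (PREDICT(N → α) = (FIRST(α) \ {ε}) ∪ (FOLLOW(N) if α ⇒* ε)).

X → n: PREDICT = { 'n' }
  'n' is in predict set, so this production goes in M[X, 'n']
X → num: PREDICT = { 'num' }
X → ( S ): PREDICT = { '(' }

M[X, 'n'] = X → n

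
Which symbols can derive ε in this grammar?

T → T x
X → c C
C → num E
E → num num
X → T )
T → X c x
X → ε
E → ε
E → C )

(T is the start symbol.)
ε-productions: X → ε, E → ε
So X, E are immediately nullable.
No further non-terminal can be added: every production for the remaining non-terminals contains a terminal or a non-nullable non-terminal.
Nullable = { 'E', 'X' }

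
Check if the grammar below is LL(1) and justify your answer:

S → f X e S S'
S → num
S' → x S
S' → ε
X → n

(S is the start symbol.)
Relevant sets:
  FOLLOW(S') = { $, 'x' }

For S:
  PREDICT(S → f X e S S') = { 'f' }
  PREDICT(S → num) = { 'num' }
For S':
  PREDICT(S' → x S) = { 'x' }
  PREDICT(S' → ε) = { $, 'x' }
X has a single production, so nothing to check there.

Conflict found: Predict set conflict for S': { 'x' }
The grammar is NOT LL(1).

Answer: No. Predict set conflict for S': { 'x' }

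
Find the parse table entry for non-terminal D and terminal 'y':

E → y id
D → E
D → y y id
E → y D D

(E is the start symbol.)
To find M[D, 'y'], we find productions for D where 'y' is in the predict set (PREDICT(N → α) = (FIRST(α) \ {ε}) ∪ (FOLLOW(N) if α ⇒* ε)).

Relevant sets:
  FIRST(E) = { 'y' }

D → E: PREDICT = { 'y' }
  'y' is in predict set, so this production goes in M[D, 'y']
D → y y id: PREDICT = { 'y' }
  'y' is in predict set, so this production goes in M[D, 'y']

M[D, 'y'] = D → E, D → y y id  (a multiply-defined cell — the grammar is not LL(1))

Answer: D → E, D → y y id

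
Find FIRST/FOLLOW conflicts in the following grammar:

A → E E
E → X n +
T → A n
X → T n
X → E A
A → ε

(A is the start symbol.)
Nullable non-terminals: A.
FIRST sets used below: FIRST(E) = { 'n' }

A: nullable alternative(s) A → ε; FOLLOW(A) = { $, 'n' }
  A → E E: FIRST \ {ε} = { 'n' } — overlaps FOLLOW(A) on { 'n' }: CONFLICT
  A → ε: FIRST \ {ε} = { } — this is the only nullable alternative, skip

E, T, X have no nullable alternative, so no FIRST/FOLLOW check is needed there.

So the grammar has 1 FIRST/FOLLOW conflict (marked CONFLICT above).

Answer: Yes. A → E E with FOLLOW(A) on { 'n' }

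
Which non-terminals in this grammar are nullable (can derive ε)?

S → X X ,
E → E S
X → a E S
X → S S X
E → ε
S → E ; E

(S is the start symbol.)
{ 'E' }

A non-terminal is nullable if it can derive ε (the empty string): either it has an ε-production, or it has a production whose right-hand side consists entirely of nullable non-terminals.

ε-productions: E → ε
So E is immediately nullable.
No further non-terminal can be added: every production for the remaining non-terminals contains a terminal or a non-nullable non-terminal.
Nullable = { 'E' }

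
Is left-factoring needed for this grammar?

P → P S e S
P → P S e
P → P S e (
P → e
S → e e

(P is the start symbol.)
Yes, P has productions with common prefix 'P S e'

Left-factoring is needed when two productions for the same non-terminal
share a common prefix on the right-hand side.

Productions for P:
  P → P S e S
  P → P S e
  P → P S e (
  P → e

Found common prefix 'P S e' in productions for P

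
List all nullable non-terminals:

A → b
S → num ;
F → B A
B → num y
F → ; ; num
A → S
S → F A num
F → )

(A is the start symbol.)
A non-terminal is nullable if it can derive ε (the empty string): either it has an ε-production, or it has a production whose right-hand side consists entirely of nullable non-terminals.

There are no ε-productions, so no non-terminal can derive ε.
No non-terminals are nullable.

Answer: None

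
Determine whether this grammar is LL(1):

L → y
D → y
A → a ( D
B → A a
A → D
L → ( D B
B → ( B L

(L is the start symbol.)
Yes, the grammar is LL(1).

Relevant sets:
  FIRST(D) = { 'y' }
  FIRST(A) = { 'a', 'y' }

For L:
  PREDICT(L → y) = { 'y' }
  PREDICT(L → '(' D B) = { '(' }
For A:
  PREDICT(A → a '(' D) = { 'a' }
  PREDICT(A → D) = { 'y' }
For B:
  PREDICT(B → A a) = { 'a', 'y' }
  PREDICT(B → '(' B L) = { '(' }
D has a single production, so nothing to check there.

All predict sets are disjoint. The grammar IS LL(1).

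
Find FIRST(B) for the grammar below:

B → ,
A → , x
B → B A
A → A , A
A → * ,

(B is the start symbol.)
{ ',' }

To compute FIRST(B), examine every production with B on the left-hand side, reading each right-hand side left to right until a non-nullable symbol is reached.

From B → ,:
  - ',' is a terminal: add ',' and stop
From B → B A:
  - B is the symbol being defined: contributes nothing new
    B is not nullable, so stop

Collecting: FIRST(B) = { ',' }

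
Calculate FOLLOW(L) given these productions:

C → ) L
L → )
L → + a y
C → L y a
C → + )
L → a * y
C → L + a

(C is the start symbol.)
{ $, '+', 'y' }

To compute FOLLOW(L), find every occurrence of L on a right-hand side N → α L β: add FIRST(β) \ {ε}, and if β is empty or nullable also add FOLLOW(N). Iterate to a fixed point.

In C → ) L: L is at the end, add FOLLOW(C)
In C → L y a: L is followed by y a, add FIRST(y a) \ {ε} = { 'y' }
In C → L + a: L is followed by '+' a, add FIRST('+' a) \ {ε} = { '+' }

The FOLLOW sets referred to above (computed the same way, to a fixed point):
  FOLLOW(C) = { $ }

Taking the union: FOLLOW(L) = { $, '+', 'y' }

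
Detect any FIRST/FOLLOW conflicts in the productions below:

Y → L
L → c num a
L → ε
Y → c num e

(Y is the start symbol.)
No FIRST/FOLLOW conflicts.

A FIRST/FOLLOW conflict occurs when a non-terminal N has a nullable alternative N → β (β ⇒* ε) and another alternative N → α with FIRST(α) ∩ FOLLOW(N) ≠ ∅: on such a lookahead the parser cannot decide between expanding α and letting N vanish via β.

Nullable non-terminals: L, Y.
FIRST sets used below: FIRST(L) = { 'c', ε }

L: nullable alternative(s) L → ε; FOLLOW(L) = { $ }
  L → c num a: FIRST \ {ε} = { 'c' } — disjoint from FOLLOW(L)
  L → ε: FIRST \ {ε} = { } — this is the only nullable alternative, skip

Y: nullable alternative(s) Y → L; FOLLOW(Y) = { $ }
  Y → L: FIRST \ {ε} = { 'c' } — this is the only nullable alternative, skip
  Y → c num e: FIRST \ {ε} = { 'c' } — disjoint from FOLLOW(Y)

No FIRST/FOLLOW conflicts found.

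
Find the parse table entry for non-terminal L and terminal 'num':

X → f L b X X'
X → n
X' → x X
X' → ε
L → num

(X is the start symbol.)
To find M[L, 'num'], we find productions for L where 'num' is in the predict set (PREDICT(N → α) = (FIRST(α) \ {ε}) ∪ (FOLLOW(N) if α ⇒* ε)).

L → num: PREDICT = { 'num' }
  'num' is in predict set, so this production goes in M[L, 'num']

M[L, 'num'] = L → num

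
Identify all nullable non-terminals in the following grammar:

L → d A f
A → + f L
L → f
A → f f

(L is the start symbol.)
A non-terminal is nullable if it can derive ε (the empty string): either it has an ε-production, or it has a production whose right-hand side consists entirely of nullable non-terminals.

There are no ε-productions, so no non-terminal can derive ε.
No non-terminals are nullable.

Answer: None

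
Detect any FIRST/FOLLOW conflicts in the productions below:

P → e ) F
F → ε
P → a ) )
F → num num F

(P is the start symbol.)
Nullable non-terminals: F.

F: nullable alternative(s) F → ε; FOLLOW(F) = { $ }
  F → ε: FIRST \ {ε} = { } — this is the only nullable alternative, skip
  F → num num F: FIRST \ {ε} = { 'num' } — disjoint from FOLLOW(F)

P has no nullable alternative, so no FIRST/FOLLOW check is needed there.

No FIRST/FOLLOW conflicts found.

Answer: No FIRST/FOLLOW conflicts.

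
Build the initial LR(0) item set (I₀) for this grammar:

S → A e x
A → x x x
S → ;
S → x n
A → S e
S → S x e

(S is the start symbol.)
{ [A → . S e], [A → . x x x], [S → . ;], [S → . A e x], [S → . S x e], [S → . x n], [S' → . S] }

First, augment the grammar with S' → S
I₀ = CLOSURE({ [S' → . S] }):
  [S' → . S] has the dot before S: add [S → . A e x], [S → . ;], [S → . x n], [S → . S x e]
  [S → . A e x] has the dot before A: add [A → . x x x], [A → . S e]
No further items can be added.

I₀ = { [A → . S e], [A → . x x x], [S → . ;], [S → . A e x], [S → . S x e], [S → . x n], [S' → . S] }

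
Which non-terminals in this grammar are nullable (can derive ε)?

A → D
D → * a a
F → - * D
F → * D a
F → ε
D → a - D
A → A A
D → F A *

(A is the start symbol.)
ε-productions: F → ε
So F is immediately nullable.
No further non-terminal can be added: every production for the remaining non-terminals contains a terminal or a non-nullable non-terminal.
Nullable = { 'F' }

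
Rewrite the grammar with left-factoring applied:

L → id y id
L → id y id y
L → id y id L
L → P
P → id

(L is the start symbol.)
L → id y id L'
L' → ε
L' → y
L' → L
L → P
P → id

Left-factoring transforms A → αβ₁ | αβ₂ into A → αA' and A' → β₁ | β₂
(α is the longest common prefix among the alternatives). Repeat until
no nonterminal has two alternatives with a common prefix.

Round 1: L has alternatives sharing prefix 'id y id'. Introduce L': L → id y id L'
  Add: L' → ε
  Add: L' → y
  Add: L' → L

No remaining common prefixes — done.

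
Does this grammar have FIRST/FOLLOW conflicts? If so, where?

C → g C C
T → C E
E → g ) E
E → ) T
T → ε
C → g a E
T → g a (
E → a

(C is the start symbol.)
A FIRST/FOLLOW conflict occurs when a non-terminal N has a nullable alternative N → β (β ⇒* ε) and another alternative N → α with FIRST(α) ∩ FOLLOW(N) ≠ ∅: on such a lookahead the parser cannot decide between expanding α and letting N vanish via β.

Nullable non-terminals: T.
FIRST sets used below: FIRST(C) = { 'g' }

T: nullable alternative(s) T → ε; FOLLOW(T) = { $, ')', 'a', 'g' }
  T → C E: FIRST \ {ε} = { 'g' } — overlaps FOLLOW(T) on { 'g' }: CONFLICT
  T → ε: FIRST \ {ε} = { } — this is the only nullable alternative, skip
  T → g a (: FIRST \ {ε} = { 'g' } — overlaps FOLLOW(T) on { 'g' }: CONFLICT

C, E have no nullable alternative, so no FIRST/FOLLOW check is needed there.

So the grammar has 2 FIRST/FOLLOW conflicts (marked CONFLICT above).

Answer: Yes. T → C E with FOLLOW(T) on { 'g' }; T → g a '(' with FOLLOW(T) on { 'g' }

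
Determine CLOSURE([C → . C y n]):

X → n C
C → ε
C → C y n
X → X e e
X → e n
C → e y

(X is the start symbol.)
{ [C → . C y n], [C → . e y], [C → .] }

To compute CLOSURE, for each item [A → α.Bβ] where B is a non-terminal, add [B → .γ] for all productions B → γ; repeat for the newly added items until nothing changes.

Start with: [C → . C y n]
  [C → . C y n] has the dot before C: add [C → .], [C → . e y]
No further items can be added.

CLOSURE = { [C → . C y n], [C → . e y], [C → .] }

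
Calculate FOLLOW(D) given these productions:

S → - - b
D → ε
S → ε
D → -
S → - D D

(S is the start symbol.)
In S → - D D: D is followed by D, add FIRST(D) \ {ε} = { '-' }
  D is nullable, so also add FOLLOW(S)
In S → - D D: D is at the end, add FOLLOW(S)

The FOLLOW sets referred to above (computed the same way, to a fixed point):
  FOLLOW(S) = { $ }

Taking the union: FOLLOW(D) = { $, '-' }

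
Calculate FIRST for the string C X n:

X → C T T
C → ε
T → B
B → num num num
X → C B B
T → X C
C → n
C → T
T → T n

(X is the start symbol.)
FIRST sets of the non-terminals involved (from the grammar, by fixed-point iteration):
  FIRST(C) = { 'n', 'num', ε }
  FIRST(X) = { 'n', 'num' }

To compute FIRST(C X n), process the symbols left to right:
Symbol C is a non-terminal. Add FIRST(C) \ {ε} = { 'n', 'num' }
C is nullable (ε ∈ FIRST(C)), continue to the next symbol.
Symbol X is a non-terminal. Add FIRST(X) \ {ε} = { 'n', 'num' }
X is not nullable (ε ∉ FIRST(X)), so stop here.
FIRST(C X n) = { 'n', 'num' }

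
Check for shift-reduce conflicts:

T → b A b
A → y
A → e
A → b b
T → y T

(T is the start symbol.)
No shift-reduce conflicts

A shift-reduce conflict occurs when an LR(0) state has both:
  - a complete (reduce) item [A → α .] (dot at the end), and
  - a shift item [B → β . c γ] (dot before a terminal).

Augment with T' → T and build the canonical LR(0) collection (I0 = CLOSURE({[T' → . T]}), then GOTO on every symbol after a dot until no new states appear). It has 11 states:
  I0: { [T → . b A b], [T → . y T], [T' → . T] }  — shift
  I1: { [T' → T .] }  — accept
  I2: { [A → . b b], [A → . e], [A → . y], [T → b . A b] }  — shift
  I3: { [T → . b A b], [T → . y T], [T → y . T] }  — shift
  I4: { [T → y T .] }  — reduce
  I5: { [T → b A . b] }  — shift
  I6: { [A → b . b] }  — shift
  I7: { [A → e .] }  — reduce
  I8: { [A → y .] }  — reduce
  I9: { [A → b b .] }  — reduce
  I10: { [T → b A b .] }  — reduce

No state contains both a complete item and a shift item.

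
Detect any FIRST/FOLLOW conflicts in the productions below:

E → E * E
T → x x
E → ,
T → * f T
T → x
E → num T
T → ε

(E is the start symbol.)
Nullable non-terminals: T.

T: nullable alternative(s) T → ε; FOLLOW(T) = { $, '*' }
  T → x x: FIRST \ {ε} = { 'x' } — disjoint from FOLLOW(T)
  T → * f T: FIRST \ {ε} = { '*' } — overlaps FOLLOW(T) on { '*' }: CONFLICT
  T → x: FIRST \ {ε} = { 'x' } — disjoint from FOLLOW(T)
  T → ε: FIRST \ {ε} = { } — this is the only nullable alternative, skip

E has no nullable alternative, so no FIRST/FOLLOW check is needed there.

So the grammar has 1 FIRST/FOLLOW conflict (marked CONFLICT above).

Answer: Yes. T → '*' f T with FOLLOW(T) on { '*' }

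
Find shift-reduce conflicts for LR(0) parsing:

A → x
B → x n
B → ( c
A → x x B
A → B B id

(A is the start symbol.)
Yes — I4: [A → x .] vs [A → x . x B]

Augment with A' → A and build the canonical LR(0) collection (I0 = CLOSURE({[A' → . A]}), then GOTO on every symbol after a dot until no new states appear). It has 12 states:
  I0: { [A → . B B id], [A → . x x B], [A → . x], [A' → . A], [B → . ( c], [B → . x n] }  — shift
  I1: { [B → ( . c] }  — shift
  I2: { [A' → A .] }  — accept
  I3: { [A → B . B id], [B → . ( c], [B → . x n] }  — shift
  I4: { [A → x . x B], [A → x .], [B → x . n] }  — shift, reduce
  I5: { [B → x n .] }  — reduce
  I6: { [A → x x . B], [B → . ( c], [B → . x n] }  — shift
  I7: { [A → x x B .] }  — reduce
  I8: { [B → x . n] }  — shift
  I9: { [A → B B . id] }  — shift
  I10: { [A → B B id .] }  — reduce
  I11: { [B → ( c .] }  — reduce

I4 contains reduce item [A → x .] and shift items [A → x . x B], [B → x . n] — shift-reduce conflict.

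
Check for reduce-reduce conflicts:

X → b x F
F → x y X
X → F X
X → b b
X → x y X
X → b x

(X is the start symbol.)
A reduce-reduce conflict occurs when an LR(0) state has two complete items [A → α .] and [B → β .] — both call for a reduction, and with no lookahead the parser cannot choose between them.

Augment with X' → X and build the canonical LR(0) collection (I0 = CLOSURE({[X' → . X]}), then GOTO on every symbol after a dot until no new states appear). It has 14 states:
  I0: { [F → . x y X], [X → . F X], [X → . b b], [X → . b x F], [X → . b x], [X → . x y X], [X' → . X] }  — shift
  I1: { [F → . x y X], [X → . F X], [X → . b b], [X → . b x F], [X → . b x], [X → . x y X], [X → F . X] }  — shift
  I2: { [X' → X .] }  — accept
  I3: { [X → b . b], [X → b . x F], [X → b . x] }  — shift
  I4: { [F → x . y X], [X → x . y X] }  — shift
  I5: { [F → . x y X], [F → x y . X], [X → . F X], [X → . b b], [X → . b x F], [X → . b x], [X → . x y X], [X → x y . X] }  — shift
  I6: { [F → x y X .], [X → x y X .] }  — 2 reduces
  I7: { [X → b b .] }  — reduce
  I8: { [F → . x y X], [X → b x . F], [X → b x .] }  — shift, reduce
  I9: { [X → b x F .] }  — reduce
  I10: { [F → x . y X] }  — shift
  I11: { [F → . x y X], [F → x y . X], [X → . F X], [X → . b b], [X → . b x F], [X → . b x], [X → . x y X] }  — shift
  I12: { [F → x y X .] }  — reduce
  I13: { [X → F X .] }  — reduce

I6 contains complete items [F → x y X .], [X → x y X .] — reduce-reduce conflict.

Answer: Yes — I6: [F → x y X .] vs [X → x y X .]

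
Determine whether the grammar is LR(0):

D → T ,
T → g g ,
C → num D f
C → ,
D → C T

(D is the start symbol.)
Yes, the grammar is LR(0)

A grammar is LR(0) if no state in the canonical LR(0) collection has:
  - both a shift item (dot before a terminal) and a complete item (shift-reduce conflict), or
  - two or more complete items (reduce-reduce conflict; the accept item [D' → D .] counts as a complete item here).

Augment with D' → D and build the canonical LR(0) collection (I0 = CLOSURE({[D' → . D]}), then GOTO on every symbol after a dot until no new states appear). It has 13 states:
  I0: { [C → . ,], [C → . num D f], [D → . C T], [D → . T ,], [D' → . D], [T → . g g ,] }  — shift
  I1: { [C → , .] }  — reduce
  I2: { [D → C . T], [T → . g g ,] }  — shift
  I3: { [D' → D .] }  — accept
  I4: { [D → T . ,] }  — shift
  I5: { [T → g . g ,] }  — shift
  I6: { [C → . ,], [C → . num D f], [C → num . D f], [D → . C T], [D → . T ,], [T → . g g ,] }  — shift
  I7: { [C → num D . f] }  — shift
  I8: { [C → num D f .] }  — reduce
  I9: { [T → g g . ,] }  — shift
  I10: { [T → g g , .] }  — reduce
  I11: { [D → T , .] }  — reduce
  I12: { [D → C T .] }  — reduce

Every state is either a pure shift/goto state or contains exactly one complete item and nothing to shift — no conflicts. The grammar is LR(0).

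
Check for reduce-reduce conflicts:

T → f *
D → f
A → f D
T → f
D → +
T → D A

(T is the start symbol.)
Yes — I4: [D → f .] vs [T → f .]

A reduce-reduce conflict occurs when an LR(0) state has two complete items [A → α .] and [B → β .] — both call for a reduction, and with no lookahead the parser cannot choose between them.

Augment with T' → T and build the canonical LR(0) collection (I0 = CLOSURE({[T' → . T]}), then GOTO on every symbol after a dot until no new states appear). It has 10 states:
  I0: { [D → . +], [D → . f], [T → . D A], [T → . f *], [T → . f], [T' → . T] }  — shift
  I1: { [D → + .] }  — reduce
  I2: { [A → . f D], [T → D . A] }  — shift
  I3: { [T' → T .] }  — accept
  I4: { [D → f .], [T → f . *], [T → f .] }  — shift, 2 reduces
  I5: { [T → f * .] }  — reduce
  I6: { [T → D A .] }  — reduce
  I7: { [A → f . D], [D → . +], [D → . f] }  — shift
  I8: { [A → f D .] }  — reduce
  I9: { [D → f .] }  — reduce

I4 contains complete items [D → f .], [T → f .] — reduce-reduce conflict.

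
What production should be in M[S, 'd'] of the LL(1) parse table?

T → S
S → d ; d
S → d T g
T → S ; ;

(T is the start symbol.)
To find M[S, 'd'], we find productions for S where 'd' is in the predict set (PREDICT(N → α) = (FIRST(α) \ {ε}) ∪ (FOLLOW(N) if α ⇒* ε)).

S → d ; d: PREDICT = { 'd' }
  'd' is in predict set, so this production goes in M[S, 'd']
S → d T g: PREDICT = { 'd' }
  'd' is in predict set, so this production goes in M[S, 'd']

M[S, 'd'] = S → d ; d, S → d T g  (a multiply-defined cell — the grammar is not LL(1))

Answer: S → d ; d, S → d T g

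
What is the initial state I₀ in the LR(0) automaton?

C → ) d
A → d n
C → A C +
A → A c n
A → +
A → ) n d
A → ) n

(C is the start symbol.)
{ [A → . ) n d], [A → . ) n], [A → . +], [A → . A c n], [A → . d n], [C → . ) d], [C → . A C +], [C' → . C] }

First, augment the grammar with C' → C
I₀ = CLOSURE({ [C' → . C] }):
  [C' → . C] has the dot before C: add [C → . ) d], [C → . A C +]
  [C → . A C +] has the dot before A: add [A → . d n], [A → . A c n], [A → . +], [A → . ) n d], [A → . ) n]
No further items can be added.

I₀ = { [A → . ) n d], [A → . ) n], [A → . +], [A → . A c n], [A → . d n], [C → . ) d], [C → . A C +], [C' → . C] }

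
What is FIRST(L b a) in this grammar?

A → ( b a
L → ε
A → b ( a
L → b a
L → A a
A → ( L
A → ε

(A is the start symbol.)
FIRST sets of the non-terminals involved (from the grammar, by fixed-point iteration):
  FIRST(L) = { '(', 'a', 'b', ε }

To compute FIRST(L b a), process the symbols left to right:
Symbol L is a non-terminal. Add FIRST(L) \ {ε} = { '(', 'a', 'b' }
L is nullable (ε ∈ FIRST(L)), continue to the next symbol.
Symbol b is a terminal. Add 'b' and stop.
FIRST(L b a) = { '(', 'a', 'b' }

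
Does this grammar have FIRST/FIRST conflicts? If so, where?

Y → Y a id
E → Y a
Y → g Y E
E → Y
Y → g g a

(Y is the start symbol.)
A FIRST/FIRST conflict occurs when two productions N → α and N → β for the same non-terminal have FIRST(α) ∩ FIRST(β) ≠ ∅ (with ε ∈ FIRST of a nullable right-hand side, so two nullable alternatives also conflict).

FIRST sets of the non-terminals at (or reachable through a nullable prefix from) the front of some alternative:
  FIRST(Y) = { 'g' }

Productions for Y:
  Y → Y a id: FIRST = { 'g' }
  Y → g Y E: FIRST = { 'g' }
  Y → g g a: FIRST = { 'g' }
Productions for E:
  E → Y a: FIRST = { 'g' }
  E → Y: FIRST = { 'g' }

Conflict for Y: Y → Y a id and Y → g Y E
  Overlap: { 'g' }
Conflict for Y: Y → Y a id and Y → g g a
  Overlap: { 'g' }
Conflict for Y: Y → g Y E and Y → g g a
  Overlap: { 'g' }
Conflict for E: E → Y a and E → Y
  Overlap: { 'g' }

Answer: Yes. Y → Y a id / Y → g Y E on { 'g' }; Y → Y a id / Y → g g a on { 'g' }; Y → g Y E / Y → g g a on { 'g' }; E → Y a / E → Y on { 'g' }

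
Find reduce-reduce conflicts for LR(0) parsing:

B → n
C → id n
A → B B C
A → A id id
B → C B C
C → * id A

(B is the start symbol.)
A reduce-reduce conflict occurs when an LR(0) state has two complete items [A → α .] and [B → β .] — both call for a reduction, and with no lookahead the parser cannot choose between them.

Augment with B' → B and build the canonical LR(0) collection (I0 = CLOSURE({[B' → . B]}), then GOTO on every symbol after a dot until no new states appear). It has 16 states:
  I0: { [B → . C B C], [B → . n], [B' → . B], [C → . * id A], [C → . id n] }  — shift
  I1: { [C → * . id A] }  — shift
  I2: { [B' → B .] }  — accept
  I3: { [B → . C B C], [B → . n], [B → C . B C], [C → . * id A], [C → . id n] }  — shift
  I4: { [C → id . n] }  — shift
  I5: { [B → n .] }  — reduce
  I6: { [C → id n .] }  — reduce
  I7: { [B → C B . C], [C → . * id A], [C → . id n] }  — shift
  I8: { [B → C B C .] }  — reduce
  I9: { [A → . A id id], [A → . B B C], [B → . C B C], [B → . n], [C → * id . A], [C → . * id A], [C → . id n] }  — shift
  I10: { [A → A . id id], [C → * id A .] }  — shift, reduce
  I11: { [A → B . B C], [B → . C B C], [B → . n], [C → . * id A], [C → . id n] }  — shift
  I12: { [A → B B . C], [C → . * id A], [C → . id n] }  — shift
  I13: { [A → B B C .] }  — reduce
  I14: { [A → A id . id] }  — shift
  I15: { [A → A id id .] }  — reduce

No state contains more than one complete item.

Answer: No reduce-reduce conflicts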